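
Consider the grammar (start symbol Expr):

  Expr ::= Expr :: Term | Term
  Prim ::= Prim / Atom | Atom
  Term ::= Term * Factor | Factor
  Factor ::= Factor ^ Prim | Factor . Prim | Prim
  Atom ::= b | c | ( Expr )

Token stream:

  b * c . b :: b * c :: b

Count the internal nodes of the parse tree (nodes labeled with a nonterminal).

26

[Expr [Expr [Expr [Term [Term [Factor [Prim [Atom b]]]] * [Factor [Factor [Prim [Atom c]]] . [Prim [Atom b]]]]] :: [Term [Term [Factor [Prim [Atom b]]]] * [Factor [Prim [Atom c]]]]] :: [Term [Factor [Prim [Atom b]]]]]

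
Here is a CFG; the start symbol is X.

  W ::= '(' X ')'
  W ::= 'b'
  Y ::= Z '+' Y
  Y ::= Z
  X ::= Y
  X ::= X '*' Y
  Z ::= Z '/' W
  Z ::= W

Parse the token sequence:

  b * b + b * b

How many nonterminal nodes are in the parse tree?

[X [X [X [Y [Z [W b]]]] * [Y [Z [W b]] + [Y [Z [W b]]]]] * [Y [Z [W b]]]]

15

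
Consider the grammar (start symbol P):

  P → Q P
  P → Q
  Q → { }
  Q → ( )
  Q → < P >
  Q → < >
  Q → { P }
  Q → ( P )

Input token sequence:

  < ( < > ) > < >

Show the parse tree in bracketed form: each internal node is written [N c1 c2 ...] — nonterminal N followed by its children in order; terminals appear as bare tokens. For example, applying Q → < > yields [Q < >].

[P [Q < [P [Q ( [P [Q < >]] )]] >] [P [Q < >]]]

P
Q P
< P > P
< Q > P
< ( P ) > P
< ( Q ) > P
< ( < > ) > P
< ( < > ) > Q
< ( < > ) > < >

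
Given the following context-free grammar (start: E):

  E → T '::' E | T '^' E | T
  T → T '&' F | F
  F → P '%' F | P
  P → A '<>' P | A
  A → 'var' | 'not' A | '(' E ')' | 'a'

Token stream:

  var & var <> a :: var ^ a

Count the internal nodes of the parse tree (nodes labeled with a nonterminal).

21

[E [T [T [F [P [A var]]]] & [F [P [A var] <> [P [A a]]]]] :: [E [T [F [P [A var]]]] ^ [E [T [F [P [A a]]]]]]]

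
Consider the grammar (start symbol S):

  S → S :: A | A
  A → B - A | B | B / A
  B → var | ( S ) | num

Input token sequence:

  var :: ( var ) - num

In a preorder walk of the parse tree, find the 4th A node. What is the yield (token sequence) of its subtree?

num

[S [S [A [B var]]] :: [A [B ( [S [A [B var]]] )] - [A [B num]]]]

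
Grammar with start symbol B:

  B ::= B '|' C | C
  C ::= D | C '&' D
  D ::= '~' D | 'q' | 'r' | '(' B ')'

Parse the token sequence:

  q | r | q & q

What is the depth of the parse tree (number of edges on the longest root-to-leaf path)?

[B [B [B [C [D q]]] | [C [D r]]] | [C [C [D q]] & [D q]]]

5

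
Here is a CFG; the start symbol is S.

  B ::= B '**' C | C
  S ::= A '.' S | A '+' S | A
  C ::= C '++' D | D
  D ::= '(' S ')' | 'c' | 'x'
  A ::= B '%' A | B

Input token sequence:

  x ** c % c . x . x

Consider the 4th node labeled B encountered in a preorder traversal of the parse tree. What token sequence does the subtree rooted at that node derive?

x

[S [A [B [B [C [D x]]] ** [C [D c]]] % [A [B [C [D c]]]]] . [S [A [B [C [D x]]]] . [S [A [B [C [D x]]]]]]]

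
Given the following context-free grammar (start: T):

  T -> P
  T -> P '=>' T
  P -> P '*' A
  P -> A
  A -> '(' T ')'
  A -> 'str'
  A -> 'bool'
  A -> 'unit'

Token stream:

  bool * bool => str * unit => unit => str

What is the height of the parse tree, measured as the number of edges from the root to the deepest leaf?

6

[T [P [P [A bool]] * [A bool]] => [T [P [P [A str]] * [A unit]] => [T [P [A unit]] => [T [P [A str]]]]]]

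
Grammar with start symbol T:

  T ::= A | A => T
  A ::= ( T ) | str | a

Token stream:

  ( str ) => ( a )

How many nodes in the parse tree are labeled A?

[T [A ( [T [A str]] )] => [T [A ( [T [A a]] )]]]

4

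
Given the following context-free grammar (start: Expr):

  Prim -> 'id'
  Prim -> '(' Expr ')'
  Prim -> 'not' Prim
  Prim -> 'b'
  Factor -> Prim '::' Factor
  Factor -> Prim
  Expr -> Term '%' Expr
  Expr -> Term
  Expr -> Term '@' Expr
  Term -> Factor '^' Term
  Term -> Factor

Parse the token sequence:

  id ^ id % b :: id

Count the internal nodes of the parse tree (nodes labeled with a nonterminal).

13

[Expr [Term [Factor [Prim id]] ^ [Term [Factor [Prim id]]]] % [Expr [Term [Factor [Prim b] :: [Factor [Prim id]]]]]]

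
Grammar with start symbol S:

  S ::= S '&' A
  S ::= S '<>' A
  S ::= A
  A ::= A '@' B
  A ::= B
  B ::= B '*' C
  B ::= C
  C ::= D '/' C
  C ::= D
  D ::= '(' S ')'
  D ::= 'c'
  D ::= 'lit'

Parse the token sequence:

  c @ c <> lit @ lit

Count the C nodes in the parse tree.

4

[S [S [A [A [B [C [D c]]]] @ [B [C [D c]]]]] <> [A [A [B [C [D lit]]]] @ [B [C [D lit]]]]]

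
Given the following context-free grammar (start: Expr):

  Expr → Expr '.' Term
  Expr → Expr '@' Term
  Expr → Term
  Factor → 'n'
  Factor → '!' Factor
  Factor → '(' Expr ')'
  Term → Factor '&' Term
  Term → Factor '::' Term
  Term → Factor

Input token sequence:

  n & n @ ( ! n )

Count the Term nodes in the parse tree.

[Expr [Expr [Term [Factor n] & [Term [Factor n]]]] @ [Term [Factor ( [Expr [Term [Factor ! [Factor n]]]] )]]]

4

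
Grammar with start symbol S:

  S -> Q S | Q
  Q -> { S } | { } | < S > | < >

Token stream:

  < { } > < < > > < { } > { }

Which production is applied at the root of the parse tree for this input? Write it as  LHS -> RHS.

[S [Q < [S [Q { }]] >] [S [Q < [S [Q < >]] >] [S [Q < [S [Q { }]] >] [S [Q { }]]]]]

S -> Q S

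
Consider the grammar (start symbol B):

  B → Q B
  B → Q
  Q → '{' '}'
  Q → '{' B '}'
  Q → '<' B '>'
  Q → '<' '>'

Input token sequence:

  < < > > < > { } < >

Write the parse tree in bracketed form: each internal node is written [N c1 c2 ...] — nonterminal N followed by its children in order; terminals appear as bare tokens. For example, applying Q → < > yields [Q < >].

[B [Q < [B [Q < >]] >] [B [Q < >] [B [Q { }] [B [Q < >]]]]]

B
Q B
< B > B
< Q > B
< < > > B
< < > > Q B
< < > > < > B
< < > > < > Q B
< < > > < > { } B
< < > > < > { } Q
< < > > < > { } < >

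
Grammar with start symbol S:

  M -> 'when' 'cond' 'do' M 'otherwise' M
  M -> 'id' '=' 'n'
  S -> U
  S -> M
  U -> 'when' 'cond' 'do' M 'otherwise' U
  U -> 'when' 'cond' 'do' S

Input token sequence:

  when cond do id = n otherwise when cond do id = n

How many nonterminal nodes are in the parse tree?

6

[S [U when cond do [M id = n] otherwise [U when cond do [S [M id = n]]]]]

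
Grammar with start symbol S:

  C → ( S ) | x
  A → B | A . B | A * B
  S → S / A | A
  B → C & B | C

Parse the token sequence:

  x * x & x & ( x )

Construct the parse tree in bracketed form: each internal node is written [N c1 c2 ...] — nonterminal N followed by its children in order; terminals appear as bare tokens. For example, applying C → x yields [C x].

[S [A [A [B [C x]]] * [B [C x] & [B [C x] & [B [C ( [S [A [B [C x]]]] )]]]]]]

S
A
A * B
B * B
C * B
x * B
x * C & B
x * x & B
x * x & C & B
x * x & x & B
x * x & x & C
x * x & x & ( S )
x * x & x & ( A )
x * x & x & ( B )
x * x & x & ( C )
x * x & x & ( x )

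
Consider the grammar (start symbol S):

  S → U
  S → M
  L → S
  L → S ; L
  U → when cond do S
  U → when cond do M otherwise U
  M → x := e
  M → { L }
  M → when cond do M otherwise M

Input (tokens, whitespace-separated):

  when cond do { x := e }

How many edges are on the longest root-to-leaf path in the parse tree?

[S [U when cond do [S [M { [L [S [M x := e]]] }]]]]

7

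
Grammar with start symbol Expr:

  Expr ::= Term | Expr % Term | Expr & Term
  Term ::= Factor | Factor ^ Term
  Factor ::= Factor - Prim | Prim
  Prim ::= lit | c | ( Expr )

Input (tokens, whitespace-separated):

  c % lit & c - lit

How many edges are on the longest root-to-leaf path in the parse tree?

[Expr [Expr [Expr [Term [Factor [Prim c]]]] % [Term [Factor [Prim lit]]]] & [Term [Factor [Factor [Prim c]] - [Prim lit]]]]

6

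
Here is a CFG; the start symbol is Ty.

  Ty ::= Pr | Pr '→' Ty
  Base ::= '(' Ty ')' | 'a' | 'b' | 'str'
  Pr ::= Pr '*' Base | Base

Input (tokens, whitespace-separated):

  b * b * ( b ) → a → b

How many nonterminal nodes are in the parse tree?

16

[Ty [Pr [Pr [Pr [Base b]] * [Base b]] * [Base ( [Ty [Pr [Base b]]] )]] → [Ty [Pr [Base a]] → [Ty [Pr [Base b]]]]]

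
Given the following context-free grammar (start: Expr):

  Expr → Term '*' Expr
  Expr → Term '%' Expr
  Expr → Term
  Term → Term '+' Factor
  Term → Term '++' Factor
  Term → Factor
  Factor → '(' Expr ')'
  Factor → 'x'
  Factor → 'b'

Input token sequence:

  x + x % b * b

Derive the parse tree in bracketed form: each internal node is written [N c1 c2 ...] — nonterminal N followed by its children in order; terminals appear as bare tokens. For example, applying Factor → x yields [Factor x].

Expr
Term % Expr
Term + Factor % Expr
Factor + Factor % Expr
x + Factor % Expr
x + x % Expr
x + x % Term * Expr
x + x % Factor * Expr
x + x % b * Expr
x + x % b * Term
x + x % b * Factor
x + x % b * b

[Expr [Term [Term [Factor x]] + [Factor x]] % [Expr [Term [Factor b]] * [Expr [Term [Factor b]]]]]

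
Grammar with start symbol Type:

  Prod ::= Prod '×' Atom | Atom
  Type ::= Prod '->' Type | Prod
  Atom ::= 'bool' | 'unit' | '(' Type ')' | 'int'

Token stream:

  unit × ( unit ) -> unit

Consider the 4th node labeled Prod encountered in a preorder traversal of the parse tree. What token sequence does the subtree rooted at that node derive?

unit

[Type [Prod [Prod [Atom unit]] × [Atom ( [Type [Prod [Atom unit]]] )]] -> [Type [Prod [Atom unit]]]]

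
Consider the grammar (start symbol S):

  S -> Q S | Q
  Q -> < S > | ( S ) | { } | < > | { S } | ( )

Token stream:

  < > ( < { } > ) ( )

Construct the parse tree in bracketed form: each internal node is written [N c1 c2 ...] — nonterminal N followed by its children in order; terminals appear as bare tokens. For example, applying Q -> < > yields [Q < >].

[S [Q < >] [S [Q ( [S [Q < [S [Q { }]] >]] )] [S [Q ( )]]]]

S
Q S
< > S
< > Q S
< > ( S ) S
< > ( Q ) S
< > ( < S > ) S
< > ( < Q > ) S
< > ( < { } > ) S
< > ( < { } > ) Q
< > ( < { } > ) ( )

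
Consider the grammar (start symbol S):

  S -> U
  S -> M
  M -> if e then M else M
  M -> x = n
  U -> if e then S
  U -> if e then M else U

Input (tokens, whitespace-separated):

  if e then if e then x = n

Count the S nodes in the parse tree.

3

[S [U if e then [S [U if e then [S [M x = n]]]]]]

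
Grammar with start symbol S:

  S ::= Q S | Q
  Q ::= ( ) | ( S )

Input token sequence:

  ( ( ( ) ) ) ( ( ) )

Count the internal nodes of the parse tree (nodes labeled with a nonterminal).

10

[S [Q ( [S [Q ( [S [Q ( )]] )]] )] [S [Q ( [S [Q ( )]] )]]]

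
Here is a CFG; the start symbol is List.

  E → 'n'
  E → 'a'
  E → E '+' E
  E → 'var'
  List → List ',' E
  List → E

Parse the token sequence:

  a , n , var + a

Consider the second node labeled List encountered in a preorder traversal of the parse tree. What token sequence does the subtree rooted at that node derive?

[List [List [List [E a]] , [E n]] , [E [E var] + [E a]]]

a , n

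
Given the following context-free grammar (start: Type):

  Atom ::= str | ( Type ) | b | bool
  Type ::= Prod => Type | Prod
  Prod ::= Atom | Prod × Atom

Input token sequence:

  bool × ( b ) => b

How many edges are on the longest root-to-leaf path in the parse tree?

6

[Type [Prod [Prod [Atom bool]] × [Atom ( [Type [Prod [Atom b]]] )]] => [Type [Prod [Atom b]]]]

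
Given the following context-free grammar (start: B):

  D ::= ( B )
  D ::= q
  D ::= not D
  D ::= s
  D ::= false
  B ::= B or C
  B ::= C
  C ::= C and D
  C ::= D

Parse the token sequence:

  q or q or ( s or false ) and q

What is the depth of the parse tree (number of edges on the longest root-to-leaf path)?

[B [B [B [C [D q]]] or [C [D q]]] or [C [C [D ( [B [B [C [D s]]] or [C [D false]]] )]] and [D q]]]

8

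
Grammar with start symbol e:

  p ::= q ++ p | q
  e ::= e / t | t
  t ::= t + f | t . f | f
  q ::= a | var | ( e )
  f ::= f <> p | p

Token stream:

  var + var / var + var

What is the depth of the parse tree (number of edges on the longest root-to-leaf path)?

7

[e [e [t [t [f [p [q var]]]] + [f [p [q var]]]]] / [t [t [f [p [q var]]]] + [f [p [q var]]]]]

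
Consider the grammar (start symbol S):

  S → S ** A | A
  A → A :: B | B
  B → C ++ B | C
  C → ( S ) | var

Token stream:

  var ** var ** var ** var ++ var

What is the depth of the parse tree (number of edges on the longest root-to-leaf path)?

[S [S [S [S [A [B [C var]]]] ** [A [B [C var]]]] ** [A [B [C var]]]] ** [A [B [C var] ++ [B [C var]]]]]

7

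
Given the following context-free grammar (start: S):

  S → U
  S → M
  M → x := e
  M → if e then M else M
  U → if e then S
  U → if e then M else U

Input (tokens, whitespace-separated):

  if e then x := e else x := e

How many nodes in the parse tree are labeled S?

1

[S [M if e then [M x := e] else [M x := e]]]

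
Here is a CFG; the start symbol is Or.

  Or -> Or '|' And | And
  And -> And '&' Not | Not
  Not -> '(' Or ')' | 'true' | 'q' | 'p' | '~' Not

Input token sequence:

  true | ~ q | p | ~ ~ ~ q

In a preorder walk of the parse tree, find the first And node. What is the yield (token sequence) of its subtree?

[Or [Or [Or [Or [And [Not true]]] | [And [Not ~ [Not q]]]] | [And [Not p]]] | [And [Not ~ [Not ~ [Not ~ [Not q]]]]]]

true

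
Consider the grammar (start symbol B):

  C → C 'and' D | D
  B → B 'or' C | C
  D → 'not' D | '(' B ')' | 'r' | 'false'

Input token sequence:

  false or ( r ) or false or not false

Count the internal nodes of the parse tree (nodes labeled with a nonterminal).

16

[B [B [B [B [C [D false]]] or [C [D ( [B [C [D r]]] )]]] or [C [D false]]] or [C [D not [D false]]]]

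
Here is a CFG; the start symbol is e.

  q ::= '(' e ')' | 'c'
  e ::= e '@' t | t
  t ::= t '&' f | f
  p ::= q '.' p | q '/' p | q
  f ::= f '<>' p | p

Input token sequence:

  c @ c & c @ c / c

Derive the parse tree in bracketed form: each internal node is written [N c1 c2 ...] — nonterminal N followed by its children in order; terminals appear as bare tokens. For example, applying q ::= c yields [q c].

[e [e [e [t [f [p [q c]]]]] @ [t [t [f [p [q c]]]] & [f [p [q c]]]]] @ [t [f [p [q c] / [p [q c]]]]]]

e
e @ t
e @ t @ t
t @ t @ t
f @ t @ t
p @ t @ t
q @ t @ t
c @ t @ t
c @ t & f @ t
c @ f & f @ t
c @ p & f @ t
c @ q & f @ t
c @ c & f @ t
c @ c & p @ t
c @ c & q @ t
c @ c & c @ t
c @ c & c @ f
c @ c & c @ p
c @ c & c @ q / p
c @ c & c @ c / p
c @ c & c @ c / q
c @ c & c @ c / c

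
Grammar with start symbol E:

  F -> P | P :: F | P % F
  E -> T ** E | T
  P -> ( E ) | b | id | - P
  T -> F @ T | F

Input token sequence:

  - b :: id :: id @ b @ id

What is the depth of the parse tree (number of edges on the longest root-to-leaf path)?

[E [T [F [P - [P b]] :: [F [P id] :: [F [P id]]]] @ [T [F [P b]] @ [T [F [P id]]]]]]

6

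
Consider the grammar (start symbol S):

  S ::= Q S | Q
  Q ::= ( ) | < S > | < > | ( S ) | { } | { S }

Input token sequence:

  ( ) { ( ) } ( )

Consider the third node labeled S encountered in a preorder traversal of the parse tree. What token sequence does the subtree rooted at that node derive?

[S [Q ( )] [S [Q { [S [Q ( )]] }] [S [Q ( )]]]]

( )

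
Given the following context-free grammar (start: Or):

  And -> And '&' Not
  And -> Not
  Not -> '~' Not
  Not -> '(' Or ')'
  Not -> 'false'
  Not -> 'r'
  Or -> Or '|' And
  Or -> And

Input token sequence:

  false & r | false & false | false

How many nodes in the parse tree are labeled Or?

3

[Or [Or [Or [And [And [Not false]] & [Not r]]] | [And [And [Not false]] & [Not false]]] | [And [Not false]]]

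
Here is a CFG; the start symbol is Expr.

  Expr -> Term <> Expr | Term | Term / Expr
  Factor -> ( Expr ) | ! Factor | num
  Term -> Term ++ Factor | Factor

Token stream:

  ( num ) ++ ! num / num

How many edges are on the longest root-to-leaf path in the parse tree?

7

[Expr [Term [Term [Factor ( [Expr [Term [Factor num]]] )]] ++ [Factor ! [Factor num]]] / [Expr [Term [Factor num]]]]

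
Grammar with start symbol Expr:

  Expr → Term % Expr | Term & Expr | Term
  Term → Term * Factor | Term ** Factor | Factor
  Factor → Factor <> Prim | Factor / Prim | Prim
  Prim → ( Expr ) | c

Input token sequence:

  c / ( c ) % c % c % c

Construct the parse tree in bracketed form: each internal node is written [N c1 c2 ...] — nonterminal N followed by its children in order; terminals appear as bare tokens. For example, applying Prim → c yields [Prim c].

Expr
Term % Expr
Factor % Expr
Factor / Prim % Expr
Prim / Prim % Expr
c / Prim % Expr
c / ( Expr ) % Expr
c / ( Term ) % Expr
c / ( Factor ) % Expr
c / ( Prim ) % Expr
c / ( c ) % Expr
c / ( c ) % Term % Expr
c / ( c ) % Factor % Expr
c / ( c ) % Prim % Expr
c / ( c ) % c % Expr
c / ( c ) % c % Term % Expr
c / ( c ) % c % Factor % Expr
c / ( c ) % c % Prim % Expr
c / ( c ) % c % c % Expr
c / ( c ) % c % c % Term
c / ( c ) % c % c % Factor
c / ( c ) % c % c % Prim
c / ( c ) % c % c % c

[Expr [Term [Factor [Factor [Prim c]] / [Prim ( [Expr [Term [Factor [Prim c]]]] )]]] % [Expr [Term [Factor [Prim c]]] % [Expr [Term [Factor [Prim c]]] % [Expr [Term [Factor [Prim c]]]]]]]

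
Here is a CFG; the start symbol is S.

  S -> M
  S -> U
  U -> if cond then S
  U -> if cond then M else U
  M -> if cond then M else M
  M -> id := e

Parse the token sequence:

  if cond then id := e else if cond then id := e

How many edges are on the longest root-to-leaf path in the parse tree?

5

[S [U if cond then [M id := e] else [U if cond then [S [M id := e]]]]]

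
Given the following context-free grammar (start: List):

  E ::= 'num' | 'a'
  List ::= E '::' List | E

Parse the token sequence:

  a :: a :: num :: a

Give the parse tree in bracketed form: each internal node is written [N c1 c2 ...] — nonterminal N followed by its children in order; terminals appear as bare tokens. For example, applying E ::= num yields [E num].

List
E :: List
a :: List
a :: E :: List
a :: a :: List
a :: a :: E :: List
a :: a :: num :: List
a :: a :: num :: E
a :: a :: num :: a

[List [E a] :: [List [E a] :: [List [E num] :: [List [E a]]]]]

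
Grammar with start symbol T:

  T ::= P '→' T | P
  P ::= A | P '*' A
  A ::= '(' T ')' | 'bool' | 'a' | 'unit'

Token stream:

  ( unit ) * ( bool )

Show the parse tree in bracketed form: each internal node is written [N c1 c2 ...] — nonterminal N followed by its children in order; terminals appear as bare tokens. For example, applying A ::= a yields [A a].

T
P
P * A
A * A
( T ) * A
( P ) * A
( A ) * A
( unit ) * A
( unit ) * ( T )
( unit ) * ( P )
( unit ) * ( A )
( unit ) * ( bool )

[T [P [P [A ( [T [P [A unit]]] )]] * [A ( [T [P [A bool]]] )]]]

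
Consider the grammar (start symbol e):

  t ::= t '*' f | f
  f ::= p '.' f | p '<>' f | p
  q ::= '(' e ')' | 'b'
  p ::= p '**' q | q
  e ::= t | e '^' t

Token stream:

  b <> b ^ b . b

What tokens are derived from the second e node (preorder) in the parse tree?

b <> b

[e [e [t [f [p [q b]] <> [f [p [q b]]]]]] ^ [t [f [p [q b]] . [f [p [q b]]]]]]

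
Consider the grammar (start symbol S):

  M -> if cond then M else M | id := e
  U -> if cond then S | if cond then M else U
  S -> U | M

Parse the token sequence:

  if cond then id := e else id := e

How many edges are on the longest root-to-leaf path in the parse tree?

3

[S [M if cond then [M id := e] else [M id := e]]]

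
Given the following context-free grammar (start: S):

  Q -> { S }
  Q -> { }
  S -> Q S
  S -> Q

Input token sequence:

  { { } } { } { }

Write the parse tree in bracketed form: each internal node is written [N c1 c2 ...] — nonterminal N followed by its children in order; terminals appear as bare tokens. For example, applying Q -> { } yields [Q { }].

S
Q S
{ S } S
{ Q } S
{ { } } S
{ { } } Q S
{ { } } { } S
{ { } } { } Q
{ { } } { } { }

[S [Q { [S [Q { }]] }] [S [Q { }] [S [Q { }]]]]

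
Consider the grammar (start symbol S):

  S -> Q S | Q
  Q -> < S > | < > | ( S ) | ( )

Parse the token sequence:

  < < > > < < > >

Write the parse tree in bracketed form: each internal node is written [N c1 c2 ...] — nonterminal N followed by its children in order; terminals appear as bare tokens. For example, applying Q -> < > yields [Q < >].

[S [Q < [S [Q < >]] >] [S [Q < [S [Q < >]] >]]]

S
Q S
< S > S
< Q > S
< < > > S
< < > > Q
< < > > < S >
< < > > < Q >
< < > > < < > >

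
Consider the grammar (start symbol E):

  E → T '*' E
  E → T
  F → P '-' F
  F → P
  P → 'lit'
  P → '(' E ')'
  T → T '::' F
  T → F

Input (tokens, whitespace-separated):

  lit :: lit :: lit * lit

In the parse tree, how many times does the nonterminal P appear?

4

[E [T [T [T [F [P lit]]] :: [F [P lit]]] :: [F [P lit]]] * [E [T [F [P lit]]]]]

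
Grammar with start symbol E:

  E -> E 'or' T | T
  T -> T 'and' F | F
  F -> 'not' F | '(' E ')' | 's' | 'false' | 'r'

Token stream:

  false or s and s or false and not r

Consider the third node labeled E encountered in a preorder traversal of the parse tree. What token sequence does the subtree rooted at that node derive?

[E [E [E [T [F false]]] or [T [T [F s]] and [F s]]] or [T [T [F false]] and [F not [F r]]]]

false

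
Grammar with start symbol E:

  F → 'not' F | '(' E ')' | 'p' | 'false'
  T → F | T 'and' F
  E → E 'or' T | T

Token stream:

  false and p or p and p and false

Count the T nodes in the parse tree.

[E [E [T [T [F false]] and [F p]]] or [T [T [T [F p]] and [F p]] and [F false]]]

5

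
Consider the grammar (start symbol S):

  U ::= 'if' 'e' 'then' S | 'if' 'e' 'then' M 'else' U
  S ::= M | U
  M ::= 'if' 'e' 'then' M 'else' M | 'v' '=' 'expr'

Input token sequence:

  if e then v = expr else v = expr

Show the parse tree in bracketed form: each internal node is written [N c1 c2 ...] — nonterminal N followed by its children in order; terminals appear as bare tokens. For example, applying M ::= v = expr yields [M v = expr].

[S [M if e then [M v = expr] else [M v = expr]]]

S
M
if e then M else M
if e then v = expr else M
if e then v = expr else v = expr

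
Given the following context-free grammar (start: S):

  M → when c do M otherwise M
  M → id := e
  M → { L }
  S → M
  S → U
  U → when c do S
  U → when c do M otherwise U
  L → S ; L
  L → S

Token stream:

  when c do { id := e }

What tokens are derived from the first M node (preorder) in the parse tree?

[S [U when c do [S [M { [L [S [M id := e]]] }]]]]

{ id := e }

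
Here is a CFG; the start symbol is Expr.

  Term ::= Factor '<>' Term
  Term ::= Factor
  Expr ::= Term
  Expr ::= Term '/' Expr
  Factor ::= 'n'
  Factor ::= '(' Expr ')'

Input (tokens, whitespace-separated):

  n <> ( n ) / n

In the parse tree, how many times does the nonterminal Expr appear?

[Expr [Term [Factor n] <> [Term [Factor ( [Expr [Term [Factor n]]] )]]] / [Expr [Term [Factor n]]]]

3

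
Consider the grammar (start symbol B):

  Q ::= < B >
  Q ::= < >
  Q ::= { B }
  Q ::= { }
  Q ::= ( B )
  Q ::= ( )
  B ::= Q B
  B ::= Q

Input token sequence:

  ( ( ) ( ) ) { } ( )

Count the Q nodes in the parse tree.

5

[B [Q ( [B [Q ( )] [B [Q ( )]]] )] [B [Q { }] [B [Q ( )]]]]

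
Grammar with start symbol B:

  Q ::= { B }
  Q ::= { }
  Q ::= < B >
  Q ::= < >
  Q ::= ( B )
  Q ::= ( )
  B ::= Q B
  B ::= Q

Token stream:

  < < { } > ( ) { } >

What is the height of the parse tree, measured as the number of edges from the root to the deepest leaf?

6

[B [Q < [B [Q < [B [Q { }]] >] [B [Q ( )] [B [Q { }]]]] >]]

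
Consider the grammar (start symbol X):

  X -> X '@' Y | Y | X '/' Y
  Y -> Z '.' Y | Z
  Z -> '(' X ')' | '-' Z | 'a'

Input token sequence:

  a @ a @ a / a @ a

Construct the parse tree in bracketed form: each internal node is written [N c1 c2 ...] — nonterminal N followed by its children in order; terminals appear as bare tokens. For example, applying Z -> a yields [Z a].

X
X @ Y
X / Y @ Y
X @ Y / Y @ Y
X @ Y @ Y / Y @ Y
Y @ Y @ Y / Y @ Y
Z @ Y @ Y / Y @ Y
a @ Y @ Y / Y @ Y
a @ Z @ Y / Y @ Y
a @ a @ Y / Y @ Y
a @ a @ Z / Y @ Y
a @ a @ a / Y @ Y
a @ a @ a / Z @ Y
a @ a @ a / a @ Y
a @ a @ a / a @ Z
a @ a @ a / a @ a

[X [X [X [X [X [Y [Z a]]] @ [Y [Z a]]] @ [Y [Z a]]] / [Y [Z a]]] @ [Y [Z a]]]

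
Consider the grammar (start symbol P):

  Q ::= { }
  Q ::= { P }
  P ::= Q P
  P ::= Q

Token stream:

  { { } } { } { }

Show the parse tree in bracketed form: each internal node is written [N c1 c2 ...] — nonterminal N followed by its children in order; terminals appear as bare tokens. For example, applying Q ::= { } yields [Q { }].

[P [Q { [P [Q { }]] }] [P [Q { }] [P [Q { }]]]]

P
Q P
{ P } P
{ Q } P
{ { } } P
{ { } } Q P
{ { } } { } P
{ { } } { } Q
{ { } } { } { }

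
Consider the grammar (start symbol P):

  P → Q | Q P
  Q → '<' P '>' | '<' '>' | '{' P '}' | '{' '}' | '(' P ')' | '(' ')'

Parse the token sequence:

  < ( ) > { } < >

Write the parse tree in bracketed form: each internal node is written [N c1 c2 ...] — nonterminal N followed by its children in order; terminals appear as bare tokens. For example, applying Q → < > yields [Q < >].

[P [Q < [P [Q ( )]] >] [P [Q { }] [P [Q < >]]]]

P
Q P
< P > P
< Q > P
< ( ) > P
< ( ) > Q P
< ( ) > { } P
< ( ) > { } Q
< ( ) > { } < >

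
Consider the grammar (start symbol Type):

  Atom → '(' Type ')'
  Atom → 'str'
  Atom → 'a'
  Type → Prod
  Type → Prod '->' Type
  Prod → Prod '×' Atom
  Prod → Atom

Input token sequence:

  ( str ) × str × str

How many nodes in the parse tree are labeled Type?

2

[Type [Prod [Prod [Prod [Atom ( [Type [Prod [Atom str]]] )]] × [Atom str]] × [Atom str]]]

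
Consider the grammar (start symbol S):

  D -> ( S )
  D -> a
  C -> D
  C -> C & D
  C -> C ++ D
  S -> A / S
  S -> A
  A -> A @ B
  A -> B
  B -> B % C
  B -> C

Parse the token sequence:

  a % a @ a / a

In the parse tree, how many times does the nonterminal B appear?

4

[S [A [A [B [B [C [D a]]] % [C [D a]]]] @ [B [C [D a]]]] / [S [A [B [C [D a]]]]]]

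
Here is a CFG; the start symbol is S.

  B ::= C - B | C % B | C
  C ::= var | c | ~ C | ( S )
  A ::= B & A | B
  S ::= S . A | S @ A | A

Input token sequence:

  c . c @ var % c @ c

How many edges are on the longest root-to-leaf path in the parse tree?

7

[S [S [S [S [A [B [C c]]]] . [A [B [C c]]]] @ [A [B [C var] % [B [C c]]]]] @ [A [B [C c]]]]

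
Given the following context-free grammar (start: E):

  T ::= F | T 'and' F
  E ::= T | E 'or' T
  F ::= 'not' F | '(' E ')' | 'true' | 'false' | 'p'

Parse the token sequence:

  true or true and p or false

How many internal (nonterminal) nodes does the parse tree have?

11

[E [E [E [T [F true]]] or [T [T [F true]] and [F p]]] or [T [F false]]]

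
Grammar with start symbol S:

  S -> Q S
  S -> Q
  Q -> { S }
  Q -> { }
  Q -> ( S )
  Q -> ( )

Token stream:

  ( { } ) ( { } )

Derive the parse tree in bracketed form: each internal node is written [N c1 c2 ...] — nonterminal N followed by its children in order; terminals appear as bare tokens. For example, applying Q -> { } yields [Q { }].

[S [Q ( [S [Q { }]] )] [S [Q ( [S [Q { }]] )]]]

S
Q S
( S ) S
( Q ) S
( { } ) S
( { } ) Q
( { } ) ( S )
( { } ) ( Q )
( { } ) ( { } )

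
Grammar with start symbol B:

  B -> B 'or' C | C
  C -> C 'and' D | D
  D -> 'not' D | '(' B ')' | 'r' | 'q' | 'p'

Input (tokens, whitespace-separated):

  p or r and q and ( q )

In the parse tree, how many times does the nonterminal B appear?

[B [B [C [D p]]] or [C [C [C [D r]] and [D q]] and [D ( [B [C [D q]]] )]]]

3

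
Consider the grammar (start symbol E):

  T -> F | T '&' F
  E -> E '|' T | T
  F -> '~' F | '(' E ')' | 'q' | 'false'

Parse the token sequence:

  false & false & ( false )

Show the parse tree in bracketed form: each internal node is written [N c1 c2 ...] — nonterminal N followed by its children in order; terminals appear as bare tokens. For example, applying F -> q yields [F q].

[E [T [T [T [F false]] & [F false]] & [F ( [E [T [F false]]] )]]]

E
T
T & F
T & F & F
F & F & F
false & F & F
false & false & F
false & false & ( E )
false & false & ( T )
false & false & ( F )
false & false & ( false )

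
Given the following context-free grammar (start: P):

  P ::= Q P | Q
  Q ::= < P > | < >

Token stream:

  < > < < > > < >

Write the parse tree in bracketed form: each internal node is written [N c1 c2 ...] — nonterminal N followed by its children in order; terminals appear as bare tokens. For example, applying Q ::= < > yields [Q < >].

[P [Q < >] [P [Q < [P [Q < >]] >] [P [Q < >]]]]

P
Q P
< > P
< > Q P
< > < P > P
< > < Q > P
< > < < > > P
< > < < > > Q
< > < < > > < >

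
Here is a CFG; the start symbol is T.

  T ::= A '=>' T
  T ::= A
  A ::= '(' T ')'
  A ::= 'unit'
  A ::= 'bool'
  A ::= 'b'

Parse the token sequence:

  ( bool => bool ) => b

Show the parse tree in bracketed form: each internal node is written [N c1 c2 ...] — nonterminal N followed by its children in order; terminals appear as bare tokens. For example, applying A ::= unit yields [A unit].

T
A => T
( T ) => T
( A => T ) => T
( bool => T ) => T
( bool => A ) => T
( bool => bool ) => T
( bool => bool ) => A
( bool => bool ) => b

[T [A ( [T [A bool] => [T [A bool]]] )] => [T [A b]]]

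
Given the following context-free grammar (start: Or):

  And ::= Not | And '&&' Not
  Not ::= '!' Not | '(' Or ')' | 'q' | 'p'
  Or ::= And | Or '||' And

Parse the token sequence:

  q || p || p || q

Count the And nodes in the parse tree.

[Or [Or [Or [Or [And [Not q]]] || [And [Not p]]] || [And [Not p]]] || [And [Not q]]]

4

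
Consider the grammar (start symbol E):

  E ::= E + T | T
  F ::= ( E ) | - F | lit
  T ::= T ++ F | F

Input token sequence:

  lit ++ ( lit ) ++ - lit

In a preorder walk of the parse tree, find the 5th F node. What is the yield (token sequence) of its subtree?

[E [T [T [T [F lit]] ++ [F ( [E [T [F lit]]] )]] ++ [F - [F lit]]]]

lit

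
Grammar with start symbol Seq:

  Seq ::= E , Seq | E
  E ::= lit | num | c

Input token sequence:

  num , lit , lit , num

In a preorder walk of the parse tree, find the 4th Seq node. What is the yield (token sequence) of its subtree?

[Seq [E num] , [Seq [E lit] , [Seq [E lit] , [Seq [E num]]]]]

num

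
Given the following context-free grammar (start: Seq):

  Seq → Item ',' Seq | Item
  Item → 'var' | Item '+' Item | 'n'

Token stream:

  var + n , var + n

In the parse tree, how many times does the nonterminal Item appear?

[Seq [Item [Item var] + [Item n]] , [Seq [Item [Item var] + [Item n]]]]

6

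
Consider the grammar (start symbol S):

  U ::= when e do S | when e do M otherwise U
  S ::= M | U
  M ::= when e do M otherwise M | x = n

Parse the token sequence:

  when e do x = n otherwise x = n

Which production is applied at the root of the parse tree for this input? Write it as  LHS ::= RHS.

[S [M when e do [M x = n] otherwise [M x = n]]]

S ::= M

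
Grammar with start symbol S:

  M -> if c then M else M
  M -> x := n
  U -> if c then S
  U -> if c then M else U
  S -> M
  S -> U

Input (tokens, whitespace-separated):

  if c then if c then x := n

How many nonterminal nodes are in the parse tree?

[S [U if c then [S [U if c then [S [M x := n]]]]]]

6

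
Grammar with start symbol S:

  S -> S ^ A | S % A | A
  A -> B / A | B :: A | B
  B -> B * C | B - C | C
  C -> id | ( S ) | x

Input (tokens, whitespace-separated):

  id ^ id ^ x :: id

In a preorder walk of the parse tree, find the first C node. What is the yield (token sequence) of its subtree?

id

[S [S [S [A [B [C id]]]] ^ [A [B [C id]]]] ^ [A [B [C x]] :: [A [B [C id]]]]]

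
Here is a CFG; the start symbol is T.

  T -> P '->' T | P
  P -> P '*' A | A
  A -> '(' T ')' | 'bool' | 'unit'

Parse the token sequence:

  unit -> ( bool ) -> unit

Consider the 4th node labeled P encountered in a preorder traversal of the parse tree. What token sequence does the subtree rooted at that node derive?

unit

[T [P [A unit]] -> [T [P [A ( [T [P [A bool]]] )]] -> [T [P [A unit]]]]]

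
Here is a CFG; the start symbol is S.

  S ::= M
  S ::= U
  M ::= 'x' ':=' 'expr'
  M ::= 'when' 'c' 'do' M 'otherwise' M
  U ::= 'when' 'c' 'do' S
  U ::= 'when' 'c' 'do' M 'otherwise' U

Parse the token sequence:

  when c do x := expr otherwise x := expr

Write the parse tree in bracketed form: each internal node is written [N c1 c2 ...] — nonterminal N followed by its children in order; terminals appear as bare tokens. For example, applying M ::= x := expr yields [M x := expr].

[S [M when c do [M x := expr] otherwise [M x := expr]]]

S
M
when c do M otherwise M
when c do x := expr otherwise M
when c do x := expr otherwise x := expr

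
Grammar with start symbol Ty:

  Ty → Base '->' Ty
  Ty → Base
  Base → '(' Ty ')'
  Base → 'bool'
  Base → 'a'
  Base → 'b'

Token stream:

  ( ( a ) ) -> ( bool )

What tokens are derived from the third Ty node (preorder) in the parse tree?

a

[Ty [Base ( [Ty [Base ( [Ty [Base a]] )]] )] -> [Ty [Base ( [Ty [Base bool]] )]]]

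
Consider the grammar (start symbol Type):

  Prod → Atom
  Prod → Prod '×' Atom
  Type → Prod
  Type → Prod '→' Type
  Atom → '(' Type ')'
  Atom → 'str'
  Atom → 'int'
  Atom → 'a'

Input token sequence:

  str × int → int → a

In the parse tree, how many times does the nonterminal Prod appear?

[Type [Prod [Prod [Atom str]] × [Atom int]] → [Type [Prod [Atom int]] → [Type [Prod [Atom a]]]]]

4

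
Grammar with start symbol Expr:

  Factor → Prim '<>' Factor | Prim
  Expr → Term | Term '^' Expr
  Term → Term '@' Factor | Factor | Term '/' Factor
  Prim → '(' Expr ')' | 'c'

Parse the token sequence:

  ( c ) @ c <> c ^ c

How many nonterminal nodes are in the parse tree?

17

[Expr [Term [Term [Factor [Prim ( [Expr [Term [Factor [Prim c]]]] )]]] @ [Factor [Prim c] <> [Factor [Prim c]]]] ^ [Expr [Term [Factor [Prim c]]]]]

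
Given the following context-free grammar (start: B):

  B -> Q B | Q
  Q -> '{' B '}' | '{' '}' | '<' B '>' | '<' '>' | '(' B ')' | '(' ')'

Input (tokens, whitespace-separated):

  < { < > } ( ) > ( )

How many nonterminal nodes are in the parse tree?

[B [Q < [B [Q { [B [Q < >]] }] [B [Q ( )]]] >] [B [Q ( )]]]

10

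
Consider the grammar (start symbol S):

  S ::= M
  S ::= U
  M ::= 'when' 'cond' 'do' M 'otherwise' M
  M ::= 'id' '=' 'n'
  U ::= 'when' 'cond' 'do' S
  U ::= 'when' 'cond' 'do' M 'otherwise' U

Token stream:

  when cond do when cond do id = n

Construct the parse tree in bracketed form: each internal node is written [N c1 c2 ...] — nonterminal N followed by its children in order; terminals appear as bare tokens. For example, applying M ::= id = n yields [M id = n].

S
U
when cond do S
when cond do U
when cond do when cond do S
when cond do when cond do M
when cond do when cond do id = n

[S [U when cond do [S [U when cond do [S [M id = n]]]]]]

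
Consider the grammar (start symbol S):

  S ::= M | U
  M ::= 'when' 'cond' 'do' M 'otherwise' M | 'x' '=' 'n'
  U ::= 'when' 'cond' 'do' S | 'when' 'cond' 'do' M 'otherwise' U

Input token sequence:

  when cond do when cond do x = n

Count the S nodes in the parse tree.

3

[S [U when cond do [S [U when cond do [S [M x = n]]]]]]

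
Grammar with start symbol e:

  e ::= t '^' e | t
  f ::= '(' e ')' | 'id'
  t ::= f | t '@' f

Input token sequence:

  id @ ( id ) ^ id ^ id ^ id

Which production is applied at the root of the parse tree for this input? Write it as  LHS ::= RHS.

[e [t [t [f id]] @ [f ( [e [t [f id]]] )]] ^ [e [t [f id]] ^ [e [t [f id]] ^ [e [t [f id]]]]]]

e ::= t '^' e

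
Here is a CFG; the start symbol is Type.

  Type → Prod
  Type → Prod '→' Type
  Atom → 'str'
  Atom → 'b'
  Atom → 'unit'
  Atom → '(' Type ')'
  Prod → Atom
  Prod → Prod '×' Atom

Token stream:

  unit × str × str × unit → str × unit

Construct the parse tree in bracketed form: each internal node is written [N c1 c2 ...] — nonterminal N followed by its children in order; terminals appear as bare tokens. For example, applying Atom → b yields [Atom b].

[Type [Prod [Prod [Prod [Prod [Atom unit]] × [Atom str]] × [Atom str]] × [Atom unit]] → [Type [Prod [Prod [Atom str]] × [Atom unit]]]]

Type
Prod → Type
Prod × Atom → Type
Prod × Atom × Atom → Type
Prod × Atom × Atom × Atom → Type
Atom × Atom × Atom × Atom → Type
unit × Atom × Atom × Atom → Type
unit × str × Atom × Atom → Type
unit × str × str × Atom → Type
unit × str × str × unit → Type
unit × str × str × unit → Prod
unit × str × str × unit → Prod × Atom
unit × str × str × unit → Atom × Atom
unit × str × str × unit → str × Atom
unit × str × str × unit → str × unit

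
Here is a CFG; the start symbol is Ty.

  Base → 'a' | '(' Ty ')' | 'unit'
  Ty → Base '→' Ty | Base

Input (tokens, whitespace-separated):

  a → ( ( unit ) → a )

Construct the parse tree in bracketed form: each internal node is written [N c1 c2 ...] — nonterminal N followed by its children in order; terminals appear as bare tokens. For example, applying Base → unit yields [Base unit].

[Ty [Base a] → [Ty [Base ( [Ty [Base ( [Ty [Base unit]] )] → [Ty [Base a]]] )]]]

Ty
Base → Ty
a → Ty
a → Base
a → ( Ty )
a → ( Base → Ty )
a → ( ( Ty ) → Ty )
a → ( ( Base ) → Ty )
a → ( ( unit ) → Ty )
a → ( ( unit ) → Base )
a → ( ( unit ) → a )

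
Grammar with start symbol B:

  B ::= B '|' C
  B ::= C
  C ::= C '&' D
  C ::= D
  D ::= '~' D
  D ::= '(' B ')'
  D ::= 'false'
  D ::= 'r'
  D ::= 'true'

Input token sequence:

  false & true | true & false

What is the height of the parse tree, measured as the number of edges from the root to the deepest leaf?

5

[B [B [C [C [D false]] & [D true]]] | [C [C [D true]] & [D false]]]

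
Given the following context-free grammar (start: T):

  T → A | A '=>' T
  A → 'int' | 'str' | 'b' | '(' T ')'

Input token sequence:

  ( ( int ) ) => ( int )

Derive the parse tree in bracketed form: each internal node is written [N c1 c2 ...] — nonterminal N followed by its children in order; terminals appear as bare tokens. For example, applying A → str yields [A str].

[T [A ( [T [A ( [T [A int]] )]] )] => [T [A ( [T [A int]] )]]]

T
A => T
( T ) => T
( A ) => T
( ( T ) ) => T
( ( A ) ) => T
( ( int ) ) => T
( ( int ) ) => A
( ( int ) ) => ( T )
( ( int ) ) => ( A )
( ( int ) ) => ( int )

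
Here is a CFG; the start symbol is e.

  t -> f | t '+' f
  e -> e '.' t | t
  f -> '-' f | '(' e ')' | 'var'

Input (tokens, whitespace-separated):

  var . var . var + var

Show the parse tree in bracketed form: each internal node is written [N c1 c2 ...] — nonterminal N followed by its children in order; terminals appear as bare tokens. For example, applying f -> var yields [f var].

[e [e [e [t [f var]]] . [t [f var]]] . [t [t [f var]] + [f var]]]

e
e . t
e . t . t
t . t . t
f . t . t
var . t . t
var . f . t
var . var . t
var . var . t + f
var . var . f + f
var . var . var + f
var . var . var + var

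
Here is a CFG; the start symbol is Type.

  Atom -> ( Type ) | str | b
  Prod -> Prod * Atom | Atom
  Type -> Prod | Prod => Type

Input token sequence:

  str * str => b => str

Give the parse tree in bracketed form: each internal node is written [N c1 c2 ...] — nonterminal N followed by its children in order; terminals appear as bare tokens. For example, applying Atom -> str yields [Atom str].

[Type [Prod [Prod [Atom str]] * [Atom str]] => [Type [Prod [Atom b]] => [Type [Prod [Atom str]]]]]

Type
Prod => Type
Prod * Atom => Type
Atom * Atom => Type
str * Atom => Type
str * str => Type
str * str => Prod => Type
str * str => Atom => Type
str * str => b => Type
str * str => b => Prod
str * str => b => Atom
str * str => b => str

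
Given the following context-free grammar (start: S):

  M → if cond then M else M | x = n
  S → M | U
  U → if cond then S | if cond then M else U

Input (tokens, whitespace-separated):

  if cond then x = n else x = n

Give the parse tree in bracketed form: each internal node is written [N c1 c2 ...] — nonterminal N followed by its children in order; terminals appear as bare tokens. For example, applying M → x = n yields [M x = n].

[S [M if cond then [M x = n] else [M x = n]]]

S
M
if cond then M else M
if cond then x = n else M
if cond then x = n else x = n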